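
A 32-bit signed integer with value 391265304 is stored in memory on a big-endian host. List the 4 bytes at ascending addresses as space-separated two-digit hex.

17 52 3C 18

391265304 in hexadecimal, padded to 32 bits, is 0x17523C18.
Split into bytes (most-significant first): 17 52 3C 18.
Big-endian: lowest address holds the most-significant byte.
So the memory order matches the most-significant-first order: 17 52 3C 18.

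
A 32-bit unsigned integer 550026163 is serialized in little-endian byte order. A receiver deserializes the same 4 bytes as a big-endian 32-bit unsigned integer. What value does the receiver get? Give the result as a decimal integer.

3015428128

550026163 in 32-bit hexadecimal is 0x20C8BBB3.
Stored little-endian, the bytes at ascending addresses are B3 BB C8 20.
Read back as big-endian, the last byte is least significant, giving 0xB3BBC820.
0xB3BBC820 = 3015428128.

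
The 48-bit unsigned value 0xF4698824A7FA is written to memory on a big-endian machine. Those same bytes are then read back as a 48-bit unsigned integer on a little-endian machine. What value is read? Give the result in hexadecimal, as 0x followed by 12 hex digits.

Stored big-endian, the bytes at ascending addresses are F4 69 88 24 A7 FA.
Read back as little-endian, the first byte is least significant, giving 0xFAA7248869F4.

0xFAA7248869F4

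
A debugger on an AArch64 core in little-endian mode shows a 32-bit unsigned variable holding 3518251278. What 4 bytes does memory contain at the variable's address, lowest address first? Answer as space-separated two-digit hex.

3518251278 in hexadecimal, padded to 32 bits, is 0xD1B4410E.
Split into bytes (most-significant first): D1 B4 41 0E.
In little-endian order the low byte comes first in memory.
So at ascending addresses the bytes are 0E 41 B4 D1.

0E 41 B4 D1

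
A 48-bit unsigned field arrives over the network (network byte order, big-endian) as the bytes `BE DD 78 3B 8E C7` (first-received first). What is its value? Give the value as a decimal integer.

In big-endian order the high byte comes first in memory.
The bytes are already most-significant first: 0xBEDD783B8EC7.
0xBEDD783B8EC7 = 209858414218951.

209858414218951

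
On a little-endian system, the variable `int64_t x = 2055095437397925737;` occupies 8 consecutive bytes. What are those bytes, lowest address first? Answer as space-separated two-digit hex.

2055095437397925737 in hexadecimal, padded to 64 bits, is 0x1C852A6975A11F69.
Split into bytes (most-significant first): 1C 85 2A 69 75 A1 1F 69.
Little-endian: lowest address holds the least-significant byte.
So at ascending addresses the bytes are 69 1F A1 75 69 2A 85 1C.

69 1F A1 75 69 2A 85 1C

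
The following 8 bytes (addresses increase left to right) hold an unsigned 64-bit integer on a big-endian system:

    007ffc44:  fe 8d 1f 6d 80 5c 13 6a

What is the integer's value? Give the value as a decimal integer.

In big-endian order the high byte comes first in memory.
The bytes are already most-significant first: 0xFE8D1F6D805C136A.
0xFE8D1F6D805C136A = 18342351412515312490.

18342351412515312490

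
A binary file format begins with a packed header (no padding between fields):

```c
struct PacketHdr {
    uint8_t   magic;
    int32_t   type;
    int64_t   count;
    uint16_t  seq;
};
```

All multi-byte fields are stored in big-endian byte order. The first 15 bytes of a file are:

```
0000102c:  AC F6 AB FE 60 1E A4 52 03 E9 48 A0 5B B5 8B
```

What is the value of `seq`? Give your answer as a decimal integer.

46475

`seq` follows `magic` (1 B), `type` (4 B), `count` (8 B), so it starts at offset 1 + 4 + 8 = 13 and occupies 2 bytes.
Bytes at offsets 13..14: B5 8B.
In big-endian order the high byte comes first in memory.
The bytes are already most-significant first: 0xB58B.
0xB58B = 46475.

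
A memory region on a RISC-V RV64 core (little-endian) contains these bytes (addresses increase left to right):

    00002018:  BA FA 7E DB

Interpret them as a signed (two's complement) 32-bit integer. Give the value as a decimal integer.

Little-endian stores the least-significant byte at the lowest address.
Reassemble most-significant byte first: DB 7E FA BA → 0xDB7EFABA.
Top bit is set, so as a signed 32-bit value this is 0xDB7EFABA − 2^32 = -612435270.

-612435270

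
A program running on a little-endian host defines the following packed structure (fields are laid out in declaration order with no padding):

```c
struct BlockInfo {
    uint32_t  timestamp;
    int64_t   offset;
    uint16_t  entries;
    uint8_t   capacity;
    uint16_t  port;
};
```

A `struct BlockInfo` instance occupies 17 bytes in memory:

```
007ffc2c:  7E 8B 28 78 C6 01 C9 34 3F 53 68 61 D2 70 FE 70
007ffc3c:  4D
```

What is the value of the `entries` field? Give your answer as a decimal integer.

`entries` follows `timestamp` (4 B), `offset` (8 B), so it starts at offset 4 + 8 = 12 and occupies 2 bytes.
Bytes at offsets 12..13: D2 70.
Little-endian stores the least-significant byte at the lowest address.
Reassemble most-significant byte first: 70 D2 → 0x70D2.
0x70D2 = 28882.

28882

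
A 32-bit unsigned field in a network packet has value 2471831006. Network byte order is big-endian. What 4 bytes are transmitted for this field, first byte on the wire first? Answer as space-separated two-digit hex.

93 55 25 DE

2471831006 in hexadecimal, padded to 32 bits, is 0x935525DE.
Split into bytes (most-significant first): 93 55 25 DE.
In big-endian order the high byte comes first in memory.
So the memory order matches the most-significant-first order: 93 55 25 DE.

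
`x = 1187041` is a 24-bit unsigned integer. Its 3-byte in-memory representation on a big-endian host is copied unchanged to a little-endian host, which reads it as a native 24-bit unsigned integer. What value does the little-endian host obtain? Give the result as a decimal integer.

1187041 in 24-bit hexadecimal is 0x121CE1.
Stored big-endian, the bytes at ascending addresses are 12 1C E1.
Read back as little-endian, the first byte is least significant, giving 0xE11C12.
0xE11C12 = 14752786.

14752786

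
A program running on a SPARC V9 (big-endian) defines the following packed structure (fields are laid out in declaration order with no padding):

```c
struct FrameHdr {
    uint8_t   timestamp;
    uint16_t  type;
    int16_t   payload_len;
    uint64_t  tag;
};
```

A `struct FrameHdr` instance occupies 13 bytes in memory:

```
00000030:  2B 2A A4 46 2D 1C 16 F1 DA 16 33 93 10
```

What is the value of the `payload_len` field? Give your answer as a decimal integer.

`payload_len` follows `timestamp` (1 B), `type` (2 B), so it starts at offset 1 + 2 = 3 and occupies 2 bytes.
Bytes at offsets 3..4: 46 2D.
In big-endian order the high byte comes first in memory.
The bytes are already most-significant first: 0x462D.
0x462D = 17965.

17965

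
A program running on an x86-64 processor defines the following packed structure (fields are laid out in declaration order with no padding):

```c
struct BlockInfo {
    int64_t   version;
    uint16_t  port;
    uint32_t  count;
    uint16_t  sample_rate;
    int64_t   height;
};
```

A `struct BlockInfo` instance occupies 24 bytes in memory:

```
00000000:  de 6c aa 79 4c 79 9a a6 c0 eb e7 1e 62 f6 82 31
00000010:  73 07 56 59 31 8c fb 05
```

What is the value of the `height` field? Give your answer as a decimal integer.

`height` follows `version` (8 B), `port` (2 B), `count` (4 B), `sample_rate` (2 B), so it starts at offset 8 + 2 + 4 + 2 = 16 and occupies 8 bytes.
Bytes at offsets 16..23: 73 07 56 59 31 8C FB 05.
Little-endian: lowest address holds the least-significant byte.
Reassemble most-significant byte first: 05 FB 8C 31 59 56 07 73 → 0x05FB8C3159560773.
0x05FB8C3159560773 = 431092332924110707.

431092332924110707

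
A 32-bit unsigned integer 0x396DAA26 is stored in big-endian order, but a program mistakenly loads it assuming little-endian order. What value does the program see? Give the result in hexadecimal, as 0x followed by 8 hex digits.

Stored big-endian, the bytes at ascending addresses are 39 6D AA 26.
Read back as little-endian, the first byte is least significant, giving 0x26AA6D39.

0x26AA6D39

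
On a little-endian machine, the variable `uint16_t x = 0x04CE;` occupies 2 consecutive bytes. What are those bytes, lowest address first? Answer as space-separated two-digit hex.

Split into bytes (most-significant first): 04 CE.
In little-endian order the low byte comes first in memory.
So at ascending addresses the bytes are CE 04.

CE 04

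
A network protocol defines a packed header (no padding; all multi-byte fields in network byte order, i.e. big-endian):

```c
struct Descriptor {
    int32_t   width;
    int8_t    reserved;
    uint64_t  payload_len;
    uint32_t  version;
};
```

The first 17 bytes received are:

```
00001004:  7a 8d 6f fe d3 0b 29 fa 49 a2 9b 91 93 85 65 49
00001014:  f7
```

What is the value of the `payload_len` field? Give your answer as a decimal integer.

`payload_len` follows `width` (4 B), `reserved` (1 B), so it starts at offset 4 + 1 = 5 and occupies 8 bytes.
Bytes at offsets 5..12: 0B 29 FA 49 A2 9B 91 93.
Big-endian stores the most-significant byte at the lowest address.
The bytes are already most-significant first: 0x0B29FA49A29B9193.
0x0B29FA49A29B9193 = 804449202630005139.

804449202630005139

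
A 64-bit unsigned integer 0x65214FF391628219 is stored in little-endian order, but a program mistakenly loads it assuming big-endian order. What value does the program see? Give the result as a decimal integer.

1838139976912413029

Stored little-endian, the bytes at ascending addresses are 19 82 62 91 F3 4F 21 65.
Read back as big-endian, the last byte is least significant, giving 0x19826291F34F2165.
0x19826291F34F2165 = 1838139976912413029.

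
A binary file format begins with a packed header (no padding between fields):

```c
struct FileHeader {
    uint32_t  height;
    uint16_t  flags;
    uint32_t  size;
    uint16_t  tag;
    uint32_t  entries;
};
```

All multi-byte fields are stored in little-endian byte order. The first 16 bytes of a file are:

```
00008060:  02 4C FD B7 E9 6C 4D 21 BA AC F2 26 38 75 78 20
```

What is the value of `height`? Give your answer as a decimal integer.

3086830594

`height` is the first field, at byte offset 0, occupying 4 bytes.
Bytes at offsets 0..3: 02 4C FD B7.
Little-endian: lowest address holds the least-significant byte.
Reassemble most-significant byte first: B7 FD 4C 02 → 0xB7FD4C02.
0xB7FD4C02 = 3086830594.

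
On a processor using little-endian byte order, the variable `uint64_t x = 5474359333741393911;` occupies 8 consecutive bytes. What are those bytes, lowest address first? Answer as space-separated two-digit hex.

F7 F7 7F 44 CF D4 F8 4B

5474359333741393911 in hexadecimal, padded to 64 bits, is 0x4BF8D4CF447FF7F7.
Split into bytes (most-significant first): 4B F8 D4 CF 44 7F F7 F7.
Little-endian stores the least-significant byte at the lowest address.
So at ascending addresses the bytes are F7 F7 7F 44 CF D4 F8 4B.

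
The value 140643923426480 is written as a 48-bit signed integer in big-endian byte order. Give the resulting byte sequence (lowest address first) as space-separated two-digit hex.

7F EA 37 18 7C B0

140643923426480 in hexadecimal, padded to 48 bits, is 0x7FEA37187CB0.
Split into bytes (most-significant first): 7F EA 37 18 7C B0.
Big-endian stores the most-significant byte at the lowest address.
So the memory order matches the most-significant-first order: 7F EA 37 18 7C B0.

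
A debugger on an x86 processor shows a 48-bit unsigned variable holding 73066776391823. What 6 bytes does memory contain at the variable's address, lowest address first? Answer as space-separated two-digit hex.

8F 70 40 2F 74 42

73066776391823 in hexadecimal, padded to 48 bits, is 0x42742F40708F.
Split into bytes (most-significant first): 42 74 2F 40 70 8F.
In little-endian order the low byte comes first in memory.
So at ascending addresses the bytes are 8F 70 40 2F 74 42.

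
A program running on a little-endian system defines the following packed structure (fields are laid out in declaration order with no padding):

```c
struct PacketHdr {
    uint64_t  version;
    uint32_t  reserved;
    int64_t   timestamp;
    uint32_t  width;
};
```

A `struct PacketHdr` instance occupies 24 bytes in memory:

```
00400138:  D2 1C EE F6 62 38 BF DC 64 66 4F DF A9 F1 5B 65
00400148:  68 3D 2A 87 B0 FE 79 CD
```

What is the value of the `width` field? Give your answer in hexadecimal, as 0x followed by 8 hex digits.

`width` follows `version` (8 B), `reserved` (4 B), `timestamp` (8 B), so it starts at offset 8 + 4 + 8 = 20 and occupies 4 bytes.
Bytes at offsets 20..23: B0 FE 79 CD.
Little-endian: lowest address holds the least-significant byte.
Reassemble most-significant byte first: CD 79 FE B0 → 0xCD79FEB0.

0xCD79FEB0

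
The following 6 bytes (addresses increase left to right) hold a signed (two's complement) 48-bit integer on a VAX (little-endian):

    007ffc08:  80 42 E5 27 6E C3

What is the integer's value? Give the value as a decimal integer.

Little-endian: lowest address holds the least-significant byte.
Reassemble most-significant byte first: C3 6E 27 E5 42 80 → 0xC36E27E54280.
Top bit is set, so as a signed 48-bit value this is 0xC36E27E54280 − 2^48 = -66597093555584.

-66597093555584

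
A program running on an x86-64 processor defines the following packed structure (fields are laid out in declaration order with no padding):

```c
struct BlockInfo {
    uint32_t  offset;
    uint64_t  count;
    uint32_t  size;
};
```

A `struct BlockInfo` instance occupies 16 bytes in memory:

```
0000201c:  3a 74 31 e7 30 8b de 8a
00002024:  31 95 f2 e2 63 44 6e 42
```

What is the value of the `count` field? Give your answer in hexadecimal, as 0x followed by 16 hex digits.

0xE2F295318ADE8B30

`count` follows `offset` (4 bytes), so it starts at byte offset 4 and occupies 8 bytes.
Bytes at offsets 4..11: 30 8B DE 8A 31 95 F2 E2.
Little-endian stores the least-significant byte at the lowest address.
Reassemble most-significant byte first: E2 F2 95 31 8A DE 8B 30 → 0xE2F295318ADE8B30.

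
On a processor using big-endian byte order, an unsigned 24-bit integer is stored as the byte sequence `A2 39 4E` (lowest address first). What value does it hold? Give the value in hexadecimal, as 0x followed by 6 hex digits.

Big-endian stores the most-significant byte at the lowest address.
The bytes are already most-significant first: 0xA2394E.

0xA2394E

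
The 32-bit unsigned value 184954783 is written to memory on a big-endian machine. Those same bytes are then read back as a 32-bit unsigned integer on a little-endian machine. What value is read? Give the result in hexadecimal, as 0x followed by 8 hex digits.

184954783 in 32-bit hexadecimal is 0x0B062F9F.
Stored big-endian, the bytes at ascending addresses are 0B 06 2F 9F.
Read back as little-endian, the first byte is least significant, giving 0x9F2F060B.

0x9F2F060B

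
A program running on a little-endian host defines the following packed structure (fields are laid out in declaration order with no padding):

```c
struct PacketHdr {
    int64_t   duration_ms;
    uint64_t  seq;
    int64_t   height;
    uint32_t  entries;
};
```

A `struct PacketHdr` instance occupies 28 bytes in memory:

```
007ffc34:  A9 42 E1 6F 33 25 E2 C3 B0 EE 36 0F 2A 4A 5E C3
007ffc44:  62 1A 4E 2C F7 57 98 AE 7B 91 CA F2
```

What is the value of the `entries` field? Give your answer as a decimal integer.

`entries` follows `duration_ms` (8 B), `seq` (8 B), `height` (8 B), so it starts at offset 8 + 8 + 8 = 24 and occupies 4 bytes.
Bytes at offsets 24..27: 7B 91 CA F2.
Little-endian stores the least-significant byte at the lowest address.
Reassemble most-significant byte first: F2 CA 91 7B → 0xF2CA917B.
0xF2CA917B = 4073361787.

4073361787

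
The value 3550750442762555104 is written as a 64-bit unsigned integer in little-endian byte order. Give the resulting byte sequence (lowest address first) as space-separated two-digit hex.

E0 4E EC 0A B7 CC 46 31

3550750442762555104 in hexadecimal, padded to 64 bits, is 0x3146CCB70AEC4EE0.
Split into bytes (most-significant first): 31 46 CC B7 0A EC 4E E0.
Little-endian: lowest address holds the least-significant byte.
So at ascending addresses the bytes are E0 4E EC 0A B7 CC 46 31.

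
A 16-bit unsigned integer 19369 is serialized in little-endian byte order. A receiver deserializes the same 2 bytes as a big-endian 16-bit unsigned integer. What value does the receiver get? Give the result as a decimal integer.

19369 in 16-bit hexadecimal is 0x4BA9.
Stored little-endian, the bytes at ascending addresses are A9 4B.
Read back as big-endian, the last byte is least significant, giving 0xA94B.
0xA94B = 43339.

43339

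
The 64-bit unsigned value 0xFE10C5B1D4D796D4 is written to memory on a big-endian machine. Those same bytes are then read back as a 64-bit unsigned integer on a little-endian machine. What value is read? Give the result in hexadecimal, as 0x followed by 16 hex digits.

0xD496D7D4B1C510FE

Stored big-endian, the bytes at ascending addresses are FE 10 C5 B1 D4 D7 96 D4.
Read back as little-endian, the first byte is least significant, giving 0xD496D7D4B1C510FE.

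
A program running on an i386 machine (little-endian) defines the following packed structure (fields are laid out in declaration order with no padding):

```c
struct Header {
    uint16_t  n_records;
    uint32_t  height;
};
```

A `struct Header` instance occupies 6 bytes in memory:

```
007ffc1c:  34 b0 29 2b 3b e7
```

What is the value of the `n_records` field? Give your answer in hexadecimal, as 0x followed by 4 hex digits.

`n_records` is the first field, at byte offset 0, occupying 2 bytes.
Bytes at offsets 0..1: 34 B0.
Little-endian stores the least-significant byte at the lowest address.
Reassemble most-significant byte first: B0 34 → 0xB034.

0xB034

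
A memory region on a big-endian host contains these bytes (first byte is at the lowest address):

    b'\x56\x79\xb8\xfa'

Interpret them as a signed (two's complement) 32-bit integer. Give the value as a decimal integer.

Big-endian: lowest address holds the most-significant byte.
The bytes are already most-significant first: 0x5679B8FA.
0x5679B8FA = 1450817786.

1450817786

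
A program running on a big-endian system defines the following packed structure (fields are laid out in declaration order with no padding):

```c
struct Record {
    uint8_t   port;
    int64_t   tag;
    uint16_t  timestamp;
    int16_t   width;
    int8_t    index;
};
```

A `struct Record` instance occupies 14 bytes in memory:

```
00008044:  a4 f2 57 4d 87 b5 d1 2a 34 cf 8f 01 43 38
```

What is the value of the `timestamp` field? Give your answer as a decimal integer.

`timestamp` follows `port` (1 B), `tag` (8 B), so it starts at offset 1 + 8 = 9 and occupies 2 bytes.
Bytes at offsets 9..10: CF 8F.
Big-endian: lowest address holds the most-significant byte.
The bytes are already most-significant first: 0xCF8F.
0xCF8F = 53135.

53135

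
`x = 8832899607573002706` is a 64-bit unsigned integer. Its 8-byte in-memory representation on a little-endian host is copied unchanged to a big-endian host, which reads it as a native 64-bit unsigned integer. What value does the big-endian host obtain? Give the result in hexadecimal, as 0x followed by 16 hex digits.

8832899607573002706 in 64-bit hexadecimal is 0x7A94C364F61379D2.
Stored little-endian, the bytes at ascending addresses are D2 79 13 F6 64 C3 94 7A.
Read back as big-endian, the last byte is least significant, giving 0xD27913F664C3947A.

0xD27913F664C3947A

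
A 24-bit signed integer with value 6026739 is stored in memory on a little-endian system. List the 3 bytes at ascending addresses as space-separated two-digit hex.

F3 F5 5B

6026739 in hexadecimal, padded to 24 bits, is 0x5BF5F3.
Split into bytes (most-significant first): 5B F5 F3.
Little-endian: lowest address holds the least-significant byte.
So at ascending addresses the bytes are F3 F5 5B.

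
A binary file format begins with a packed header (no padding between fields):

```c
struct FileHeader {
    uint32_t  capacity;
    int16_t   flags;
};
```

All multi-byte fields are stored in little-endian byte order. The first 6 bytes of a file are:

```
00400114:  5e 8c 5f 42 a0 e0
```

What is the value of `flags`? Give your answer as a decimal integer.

-8032

`flags` follows `capacity` (4 bytes), so it starts at byte offset 4 and occupies 2 bytes.
Bytes at offsets 4..5: A0 E0.
Little-endian stores the least-significant byte at the lowest address.
Reassemble most-significant byte first: E0 A0 → 0xE0A0.
Top bit is set, so as a signed 16-bit value this is 0xE0A0 − 2^16 = -8032.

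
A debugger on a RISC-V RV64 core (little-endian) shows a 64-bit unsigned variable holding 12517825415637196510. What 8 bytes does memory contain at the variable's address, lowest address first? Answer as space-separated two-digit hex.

DE 5E 69 AB E4 3F B8 AD

12517825415637196510 in hexadecimal, padded to 64 bits, is 0xADB83FE4AB695EDE.
Split into bytes (most-significant first): AD B8 3F E4 AB 69 5E DE.
Little-endian stores the least-significant byte at the lowest address.
So at ascending addresses the bytes are DE 5E 69 AB E4 3F B8 AD.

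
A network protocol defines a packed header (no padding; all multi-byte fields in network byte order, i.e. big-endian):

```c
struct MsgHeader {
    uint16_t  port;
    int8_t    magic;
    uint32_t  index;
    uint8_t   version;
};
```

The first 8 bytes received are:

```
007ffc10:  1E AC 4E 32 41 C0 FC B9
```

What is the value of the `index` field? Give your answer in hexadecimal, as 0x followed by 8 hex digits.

`index` follows `port` (2 B), `magic` (1 B), so it starts at offset 2 + 1 = 3 and occupies 4 bytes.
Bytes at offsets 3..6: 32 41 C0 FC.
Big-endian: lowest address holds the most-significant byte.
The bytes are already most-significant first: 0x3241C0FC.

0x3241C0FC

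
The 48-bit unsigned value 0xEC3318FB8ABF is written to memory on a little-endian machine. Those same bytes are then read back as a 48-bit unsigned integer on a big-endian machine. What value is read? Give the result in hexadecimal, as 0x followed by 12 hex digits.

Stored little-endian, the bytes at ascending addresses are BF 8A FB 18 33 EC.
Read back as big-endian, the last byte is least significant, giving 0xBF8AFB1833EC.

0xBF8AFB1833EC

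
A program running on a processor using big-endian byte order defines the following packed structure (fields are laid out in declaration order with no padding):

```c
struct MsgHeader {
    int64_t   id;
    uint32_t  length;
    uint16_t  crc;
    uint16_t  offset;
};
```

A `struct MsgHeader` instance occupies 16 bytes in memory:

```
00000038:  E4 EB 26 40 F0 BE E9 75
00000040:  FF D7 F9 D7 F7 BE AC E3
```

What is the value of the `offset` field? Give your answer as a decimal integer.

44259

`offset` follows `id` (8 B), `length` (4 B), `crc` (2 B), so it starts at offset 8 + 4 + 2 = 14 and occupies 2 bytes.
Bytes at offsets 14..15: AC E3.
Big-endian stores the most-significant byte at the lowest address.
The bytes are already most-significant first: 0xACE3.
0xACE3 = 44259.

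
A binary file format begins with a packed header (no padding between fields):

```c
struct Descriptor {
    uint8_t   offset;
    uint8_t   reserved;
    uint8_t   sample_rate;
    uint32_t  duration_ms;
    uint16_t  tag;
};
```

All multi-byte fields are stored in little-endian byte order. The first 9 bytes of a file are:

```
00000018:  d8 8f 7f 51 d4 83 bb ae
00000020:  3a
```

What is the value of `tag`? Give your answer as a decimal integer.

`tag` follows `offset` (1 B), `reserved` (1 B), `sample_rate` (1 B), `duration_ms` (4 B), so it starts at offset 1 + 1 + 1 + 4 = 7 and occupies 2 bytes.
Bytes at offsets 7..8: AE 3A.
Little-endian: lowest address holds the least-significant byte.
Reassemble most-significant byte first: 3A AE → 0x3AAE.
0x3AAE = 15022.

15022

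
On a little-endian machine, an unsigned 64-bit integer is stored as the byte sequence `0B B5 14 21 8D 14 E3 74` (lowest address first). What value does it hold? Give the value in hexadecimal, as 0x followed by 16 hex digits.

0x74E3148D2114B50B

Little-endian: lowest address holds the least-significant byte.
Reassemble most-significant byte first: 74 E3 14 8D 21 14 B5 0B → 0x74E3148D2114B50B.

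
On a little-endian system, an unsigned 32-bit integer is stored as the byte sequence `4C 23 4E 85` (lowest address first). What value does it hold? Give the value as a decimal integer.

In little-endian order the low byte comes first in memory.
Reassemble most-significant byte first: 85 4E 23 4C → 0x854E234C.
0x854E234C = 2236490572.

2236490572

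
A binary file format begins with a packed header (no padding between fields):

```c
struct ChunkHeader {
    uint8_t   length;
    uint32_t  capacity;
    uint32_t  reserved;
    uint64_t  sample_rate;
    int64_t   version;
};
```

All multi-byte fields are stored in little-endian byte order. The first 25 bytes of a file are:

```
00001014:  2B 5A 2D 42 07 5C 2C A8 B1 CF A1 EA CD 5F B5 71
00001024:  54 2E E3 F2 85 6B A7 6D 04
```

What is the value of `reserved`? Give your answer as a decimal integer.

`reserved` follows `length` (1 B), `capacity` (4 B), so it starts at offset 1 + 4 = 5 and occupies 4 bytes.
Bytes at offsets 5..8: 5C 2C A8 B1.
Little-endian: lowest address holds the least-significant byte.
Reassemble most-significant byte first: B1 A8 2C 5C → 0xB1A82C5C.
0xB1A82C5C = 2980588636.

2980588636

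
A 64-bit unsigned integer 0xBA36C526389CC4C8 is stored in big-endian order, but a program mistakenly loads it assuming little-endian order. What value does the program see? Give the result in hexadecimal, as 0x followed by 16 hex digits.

Stored big-endian, the bytes at ascending addresses are BA 36 C5 26 38 9C C4 C8.
Read back as little-endian, the first byte is least significant, giving 0xC8C49C3826C536BA.

0xC8C49C3826C536BA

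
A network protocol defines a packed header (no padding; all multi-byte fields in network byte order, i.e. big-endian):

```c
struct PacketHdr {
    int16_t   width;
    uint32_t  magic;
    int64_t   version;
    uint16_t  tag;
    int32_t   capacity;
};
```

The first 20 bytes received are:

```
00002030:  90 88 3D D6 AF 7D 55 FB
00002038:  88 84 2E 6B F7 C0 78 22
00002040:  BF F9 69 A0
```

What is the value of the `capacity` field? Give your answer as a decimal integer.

`capacity` follows `width` (2 B), `magic` (4 B), `version` (8 B), `tag` (2 B), so it starts at offset 2 + 4 + 8 + 2 = 16 and occupies 4 bytes.
Bytes at offsets 16..19: BF F9 69 A0.
Big-endian stores the most-significant byte at the lowest address.
The bytes are already most-significant first: 0xBFF969A0.
Top bit is set, so as a signed 32-bit value this is 0xBFF969A0 − 2^32 = -1074173536.

-1074173536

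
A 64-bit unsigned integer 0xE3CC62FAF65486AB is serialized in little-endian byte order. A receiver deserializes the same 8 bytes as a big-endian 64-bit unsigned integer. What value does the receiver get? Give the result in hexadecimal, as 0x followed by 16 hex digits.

0xAB8654F6FA62CCE3

Stored little-endian, the bytes at ascending addresses are AB 86 54 F6 FA 62 CC E3.
Read back as big-endian, the last byte is least significant, giving 0xAB8654F6FA62CCE3.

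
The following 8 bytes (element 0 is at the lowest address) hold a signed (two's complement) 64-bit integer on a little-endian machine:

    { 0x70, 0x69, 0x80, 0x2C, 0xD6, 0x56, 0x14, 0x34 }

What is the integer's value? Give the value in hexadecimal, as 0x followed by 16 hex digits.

Little-endian stores the least-significant byte at the lowest address.
Reassemble most-significant byte first: 34 14 56 D6 2C 80 69 70 → 0x341456D62C806970.

0x341456D62C806970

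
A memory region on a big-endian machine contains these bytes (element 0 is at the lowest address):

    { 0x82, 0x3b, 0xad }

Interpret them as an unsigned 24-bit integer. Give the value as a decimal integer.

In big-endian order the high byte comes first in memory.
The bytes are already most-significant first: 0x823BAD.
0x823BAD = 8534957.

8534957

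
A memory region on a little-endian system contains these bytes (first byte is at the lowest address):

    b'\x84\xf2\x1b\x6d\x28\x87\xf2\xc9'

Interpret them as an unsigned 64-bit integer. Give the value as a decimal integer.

14551841953686483588

Little-endian: lowest address holds the least-significant byte.
Reassemble most-significant byte first: C9 F2 87 28 6D 1B F2 84 → 0xC9F287286D1BF284.
0xC9F287286D1BF284 = 14551841953686483588.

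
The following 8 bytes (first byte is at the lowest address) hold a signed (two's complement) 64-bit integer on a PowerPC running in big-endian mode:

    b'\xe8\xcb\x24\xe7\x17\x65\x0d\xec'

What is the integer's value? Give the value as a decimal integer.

Big-endian: lowest address holds the most-significant byte.
The bytes are already most-significant first: 0xE8CB24E717650DEC.
Top bit is set, so as a signed 64-bit value this is 0xE8CB24E717650DEC − 2^64 = -1672202261689463316.

-1672202261689463316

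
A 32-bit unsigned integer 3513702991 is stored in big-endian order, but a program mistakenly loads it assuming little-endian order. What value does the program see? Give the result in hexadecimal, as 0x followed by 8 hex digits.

0x4FDA6ED1

3513702991 in 32-bit hexadecimal is 0xD16EDA4F.
Stored big-endian, the bytes at ascending addresses are D1 6E DA 4F.
Read back as little-endian, the first byte is least significant, giving 0x4FDA6ED1.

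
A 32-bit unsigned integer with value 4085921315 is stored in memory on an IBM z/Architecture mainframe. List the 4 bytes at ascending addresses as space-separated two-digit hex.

F3 8A 36 23

4085921315 in hexadecimal, padded to 32 bits, is 0xF38A3623.
Split into bytes (most-significant first): F3 8A 36 23.
Big-endian: lowest address holds the most-significant byte.
So the memory order matches the most-significant-first order: F3 8A 36 23.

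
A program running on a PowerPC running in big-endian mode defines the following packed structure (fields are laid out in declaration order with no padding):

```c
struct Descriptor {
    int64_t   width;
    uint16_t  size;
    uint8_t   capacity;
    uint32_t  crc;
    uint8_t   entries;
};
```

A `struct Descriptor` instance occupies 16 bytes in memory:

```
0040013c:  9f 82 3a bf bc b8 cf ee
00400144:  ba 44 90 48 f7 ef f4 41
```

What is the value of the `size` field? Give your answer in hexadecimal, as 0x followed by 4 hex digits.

0xBA44

`size` follows `width` (8 bytes), so it starts at byte offset 8 and occupies 2 bytes.
Bytes at offsets 8..9: BA 44.
Big-endian: lowest address holds the most-significant byte.
The bytes are already most-significant first: 0xBA44.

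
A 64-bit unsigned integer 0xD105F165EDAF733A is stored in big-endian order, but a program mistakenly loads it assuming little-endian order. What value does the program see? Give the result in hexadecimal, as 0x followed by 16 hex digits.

Stored big-endian, the bytes at ascending addresses are D1 05 F1 65 ED AF 73 3A.
Read back as little-endian, the first byte is least significant, giving 0x3A73AFED65F105D1.

0x3A73AFED65F105D1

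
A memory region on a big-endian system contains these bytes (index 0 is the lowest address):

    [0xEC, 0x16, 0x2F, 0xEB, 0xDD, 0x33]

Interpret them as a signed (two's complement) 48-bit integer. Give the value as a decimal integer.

Big-endian stores the most-significant byte at the lowest address.
The bytes are already most-significant first: 0xEC162FEBDD33.
Top bit is set, so as a signed 48-bit value this is 0xEC162FEBDD33 − 2^48 = -21894939288269.

-21894939288269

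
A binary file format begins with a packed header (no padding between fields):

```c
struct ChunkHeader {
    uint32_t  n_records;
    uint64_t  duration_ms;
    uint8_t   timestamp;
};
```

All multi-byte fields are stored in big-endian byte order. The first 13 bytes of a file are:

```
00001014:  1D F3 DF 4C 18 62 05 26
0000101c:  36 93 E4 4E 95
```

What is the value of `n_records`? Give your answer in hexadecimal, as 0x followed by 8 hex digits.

0x1DF3DF4C

`n_records` is the first field, at byte offset 0, occupying 4 bytes.
Bytes at offsets 0..3: 1D F3 DF 4C.
In big-endian order the high byte comes first in memory.
The bytes are already most-significant first: 0x1DF3DF4C.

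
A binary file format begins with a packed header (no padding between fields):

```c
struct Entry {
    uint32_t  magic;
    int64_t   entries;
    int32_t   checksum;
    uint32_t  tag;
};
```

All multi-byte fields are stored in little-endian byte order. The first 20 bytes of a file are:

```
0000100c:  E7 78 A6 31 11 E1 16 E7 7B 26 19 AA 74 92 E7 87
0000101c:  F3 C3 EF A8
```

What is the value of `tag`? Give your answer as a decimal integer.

`tag` follows `magic` (4 B), `entries` (8 B), `checksum` (4 B), so it starts at offset 4 + 8 + 4 = 16 and occupies 4 bytes.
Bytes at offsets 16..19: F3 C3 EF A8.
Little-endian stores the least-significant byte at the lowest address.
Reassemble most-significant byte first: A8 EF C3 F3 → 0xA8EFC3F3.
0xA8EFC3F3 = 2834285555.

2834285555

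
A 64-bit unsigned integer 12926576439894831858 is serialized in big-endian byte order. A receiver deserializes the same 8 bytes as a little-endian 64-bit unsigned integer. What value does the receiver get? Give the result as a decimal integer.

17470269711704679603

12926576439894831858 in 64-bit hexadecimal is 0xB3646CC8BDDD72F2.
Stored big-endian, the bytes at ascending addresses are B3 64 6C C8 BD DD 72 F2.
Read back as little-endian, the first byte is least significant, giving 0xF272DDBDC86C64B3.
0xF272DDBDC86C64B3 = 17470269711704679603.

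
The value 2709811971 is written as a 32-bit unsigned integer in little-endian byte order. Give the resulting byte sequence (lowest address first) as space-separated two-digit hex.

2709811971 in hexadecimal, padded to 32 bits, is 0xA1847303.
Split into bytes (most-significant first): A1 84 73 03.
Little-endian stores the least-significant byte at the lowest address.
So at ascending addresses the bytes are 03 73 84 A1.

03 73 84 A1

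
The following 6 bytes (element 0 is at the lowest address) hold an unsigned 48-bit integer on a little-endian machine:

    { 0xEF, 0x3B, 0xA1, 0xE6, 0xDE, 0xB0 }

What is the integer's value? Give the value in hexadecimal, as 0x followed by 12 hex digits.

Little-endian: lowest address holds the least-significant byte.
Reassemble most-significant byte first: B0 DE E6 A1 3B EF → 0xB0DEE6A13BEF.

0xB0DEE6A13BEF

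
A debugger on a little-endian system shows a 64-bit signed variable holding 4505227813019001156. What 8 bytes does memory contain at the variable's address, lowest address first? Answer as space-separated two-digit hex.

44 21 35 83 D3 C8 85 3E

4505227813019001156 in hexadecimal, padded to 64 bits, is 0x3E85C8D383352144.
Split into bytes (most-significant first): 3E 85 C8 D3 83 35 21 44.
Little-endian: lowest address holds the least-significant byte.
So at ascending addresses the bytes are 44 21 35 83 D3 C8 85 3E.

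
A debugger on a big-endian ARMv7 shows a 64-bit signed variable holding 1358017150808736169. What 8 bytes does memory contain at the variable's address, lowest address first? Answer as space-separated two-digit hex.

1358017150808736169 in hexadecimal, padded to 64 bits, is 0x12D8A56750D7C1A9.
Split into bytes (most-significant first): 12 D8 A5 67 50 D7 C1 A9.
In big-endian order the high byte comes first in memory.
So the memory order matches the most-significant-first order: 12 D8 A5 67 50 D7 C1 A9.

12 D8 A5 67 50 D7 C1 A9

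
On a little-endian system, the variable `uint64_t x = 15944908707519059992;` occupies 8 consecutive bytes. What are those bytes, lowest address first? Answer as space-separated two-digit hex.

15944908707519059992 in hexadecimal, padded to 64 bits, is 0xDD47B1FD5FB4D818.
Split into bytes (most-significant first): DD 47 B1 FD 5F B4 D8 18.
In little-endian order the low byte comes first in memory.
So at ascending addresses the bytes are 18 D8 B4 5F FD B1 47 DD.

18 D8 B4 5F FD B1 47 DD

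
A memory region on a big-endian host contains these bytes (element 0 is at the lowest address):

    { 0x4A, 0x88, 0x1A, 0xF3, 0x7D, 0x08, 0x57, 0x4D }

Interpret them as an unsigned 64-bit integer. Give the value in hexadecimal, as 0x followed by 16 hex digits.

In big-endian order the high byte comes first in memory.
The bytes are already most-significant first: 0x4A881AF37D08574D.

0x4A881AF37D08574D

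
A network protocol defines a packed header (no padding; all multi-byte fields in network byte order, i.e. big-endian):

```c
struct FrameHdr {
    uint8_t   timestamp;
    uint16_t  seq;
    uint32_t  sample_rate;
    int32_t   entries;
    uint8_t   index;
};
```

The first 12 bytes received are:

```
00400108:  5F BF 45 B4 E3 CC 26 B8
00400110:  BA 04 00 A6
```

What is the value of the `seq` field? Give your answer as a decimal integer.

`seq` follows `timestamp` (1 byte), so it starts at byte offset 1 and occupies 2 bytes.
Bytes at offsets 1..2: BF 45.
Big-endian stores the most-significant byte at the lowest address.
The bytes are already most-significant first: 0xBF45.
0xBF45 = 48965.

48965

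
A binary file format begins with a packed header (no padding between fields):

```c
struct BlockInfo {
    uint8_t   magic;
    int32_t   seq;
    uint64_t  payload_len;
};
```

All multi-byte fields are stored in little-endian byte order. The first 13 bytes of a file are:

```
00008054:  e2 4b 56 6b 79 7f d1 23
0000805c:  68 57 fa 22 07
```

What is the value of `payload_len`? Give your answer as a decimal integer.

`payload_len` follows `magic` (1 B), `seq` (4 B), so it starts at offset 1 + 4 = 5 and occupies 8 bytes.
Bytes at offsets 5..12: 7F D1 23 68 57 FA 22 07.
Little-endian: lowest address holds the least-significant byte.
Reassemble most-significant byte first: 07 22 FA 57 68 23 D1 7F → 0x0722FA576823D17F.
0x0722FA576823D17F = 514248560789934463.

514248560789934463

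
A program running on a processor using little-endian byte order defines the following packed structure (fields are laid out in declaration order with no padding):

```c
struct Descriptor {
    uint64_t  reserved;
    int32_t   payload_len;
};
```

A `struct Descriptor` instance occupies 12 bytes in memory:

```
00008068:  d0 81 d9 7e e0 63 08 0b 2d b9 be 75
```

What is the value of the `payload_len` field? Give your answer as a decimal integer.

`payload_len` follows `reserved` (8 bytes), so it starts at byte offset 8 and occupies 4 bytes.
Bytes at offsets 8..11: 2D B9 BE 75.
Little-endian stores the least-significant byte at the lowest address.
Reassemble most-significant byte first: 75 BE B9 2D → 0x75BEB92D.
0x75BEB92D = 1975433517.

1975433517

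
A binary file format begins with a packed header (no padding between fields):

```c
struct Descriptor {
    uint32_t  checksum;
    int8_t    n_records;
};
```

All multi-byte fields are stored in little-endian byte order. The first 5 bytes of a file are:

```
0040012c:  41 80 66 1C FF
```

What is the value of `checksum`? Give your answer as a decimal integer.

476479553

`checksum` is the first field, at byte offset 0, occupying 4 bytes.
Bytes at offsets 0..3: 41 80 66 1C.
In little-endian order the low byte comes first in memory.
Reassemble most-significant byte first: 1C 66 80 41 → 0x1C668041.
0x1C668041 = 476479553.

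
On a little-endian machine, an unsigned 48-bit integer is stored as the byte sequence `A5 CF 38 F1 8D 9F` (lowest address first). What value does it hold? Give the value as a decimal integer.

175431986237349

Little-endian: lowest address holds the least-significant byte.
Reassemble most-significant byte first: 9F 8D F1 38 CF A5 → 0x9F8DF138CFA5.
0x9F8DF138CFA5 = 175431986237349.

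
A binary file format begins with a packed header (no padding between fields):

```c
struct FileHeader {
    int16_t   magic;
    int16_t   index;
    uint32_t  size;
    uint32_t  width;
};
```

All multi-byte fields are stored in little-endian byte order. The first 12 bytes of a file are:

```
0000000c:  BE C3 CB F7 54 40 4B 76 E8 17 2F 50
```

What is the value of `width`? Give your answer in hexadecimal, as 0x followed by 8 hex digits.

`width` follows `magic` (2 B), `index` (2 B), `size` (4 B), so it starts at offset 2 + 2 + 4 = 8 and occupies 4 bytes.
Bytes at offsets 8..11: E8 17 2F 50.
Little-endian stores the least-significant byte at the lowest address.
Reassemble most-significant byte first: 50 2F 17 E8 → 0x502F17E8.

0x502F17E8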